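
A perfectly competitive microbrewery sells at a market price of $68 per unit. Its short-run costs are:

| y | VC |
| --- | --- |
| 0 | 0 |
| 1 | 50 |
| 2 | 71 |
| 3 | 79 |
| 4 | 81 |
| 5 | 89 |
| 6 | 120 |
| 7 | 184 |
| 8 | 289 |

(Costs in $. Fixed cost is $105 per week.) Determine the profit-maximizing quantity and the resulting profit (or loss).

Compute π = P·y − TC at each output: y=0: -105; y=1: -87; y=2: -40; y=3: 20; y=4: 86; y=5: 146; y=6: 183; y=7: 187; y=8: 150.
Profit is maximized at y = 7. AVC there is 184/7 = $26.29 ≤ P, so producing beats shutting down (which would give -$105).

y = 7; profit = $187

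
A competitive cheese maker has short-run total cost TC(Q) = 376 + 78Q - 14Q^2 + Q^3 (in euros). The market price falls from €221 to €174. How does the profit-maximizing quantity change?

AVC = 78 - 14Q + Q^2, minimized at Q = 7 where min AVC = €29. MC = 78 - 28Q + 3Q^2.
With P = €221 above the shutdown price, P = MC gives Q = 13.
At P = €174 ≥ min AVC, set P = MC: Q = 12. The firm stays open but cuts output.

Output falls from 13 to 12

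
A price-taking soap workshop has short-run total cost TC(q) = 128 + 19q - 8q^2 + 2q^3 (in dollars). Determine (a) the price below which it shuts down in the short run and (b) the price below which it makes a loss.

Shutdown price = min AVC. AVC = 19 - 8q + 2q^2, with vertex at q = 2 and minimum $11.
ATC = 128/q + 19 - 8q + 2q^2. Setting dATC/dq = −128/q^2 − 8 + 4q = 0 gives q = 4 (since 4·4^3 − 8·4^2 = 128).
min ATC = 128/4 + 19 − 8·4 + 2·4^2 = $51. That is the break-even price.
Between these two prices the firm operates at a loss; above $51 it earns a profit.

Shutdown price = $11; break-even price = $51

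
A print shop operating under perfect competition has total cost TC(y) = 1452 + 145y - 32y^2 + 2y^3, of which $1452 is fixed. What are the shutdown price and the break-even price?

AVC = 145 - 32y + 2y^2; minimized at y = 8, giving min AVC = $17. That is the shutdown price.
ATC = 1452/y + 145 - 32y + 2y^2. Setting dATC/dy = −1452/y^2 − 32 + 4y = 0 gives y = 11 (since 4·11^3 − 32·11^2 = 1452).
min ATC = 1452/11 + 145 − 32·11 + 2·11^2 = $167. That is the break-even price.
For $17 ≤ P < $167 the firm produces at a loss; below $17 it shuts down.

Shutdown price = $17; break-even price = $167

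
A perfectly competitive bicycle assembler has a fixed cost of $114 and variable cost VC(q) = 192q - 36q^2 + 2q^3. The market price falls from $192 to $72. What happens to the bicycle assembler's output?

Output falls from 12 to 10

AVC = 192 - 36q + 2q^2, minimized at q = 9 where min AVC = $30. MC = 192 - 72q + 6q^2.
With P = $192 above the shutdown price, P = MC gives q = 12.
At P = $72 ≥ min AVC, set P = MC: q = 10. The firm stays open but cuts output.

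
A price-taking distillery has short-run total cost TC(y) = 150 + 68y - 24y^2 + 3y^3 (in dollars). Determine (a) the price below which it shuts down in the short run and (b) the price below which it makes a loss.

Shutdown price = $20; break-even price = $53

AVC = 68 - 24y + 3y^2; minimized at y = 4, giving min AVC = $20. That is the shutdown price.
ATC = 150/y + 68 - 24y + 3y^2. Setting dATC/dy = −150/y^2 − 24 + 6y = 0 gives y = 5 (since 6·5^3 − 24·5^2 = 150).
min ATC = 150/5 + 68 − 24·5 + 3·5^2 = $53. That is the break-even price.
Between these two prices the firm operates at a loss; above $53 it earns a profit.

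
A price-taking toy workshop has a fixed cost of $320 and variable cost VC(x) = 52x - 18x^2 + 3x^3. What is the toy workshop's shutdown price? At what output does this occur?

The firm shuts down when price falls below the minimum of average variable cost. AVC = VC/x = 52 - 18x + 3x^2.
dAVC/dx = -18 + 6x = 0 gives x = 3. min AVC = 52 - 18·3 + 3·3^2 = 25.
For P < $25 the firm produces nothing.

$25 per unit, at x = 3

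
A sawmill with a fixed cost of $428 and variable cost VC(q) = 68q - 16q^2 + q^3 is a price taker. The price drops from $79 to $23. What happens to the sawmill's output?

AVC = 68 - 16q + q^2, minimized at q = 8 where min AVC = $4. MC = 68 - 32q + 3q^2.
At P = $79 ≥ min AVC, set P = MC on the rising branch: q = 11.
At P = $23 ≥ min AVC, set P = MC: q = 9. The firm stays open but cuts output.

Output falls from 11 to 9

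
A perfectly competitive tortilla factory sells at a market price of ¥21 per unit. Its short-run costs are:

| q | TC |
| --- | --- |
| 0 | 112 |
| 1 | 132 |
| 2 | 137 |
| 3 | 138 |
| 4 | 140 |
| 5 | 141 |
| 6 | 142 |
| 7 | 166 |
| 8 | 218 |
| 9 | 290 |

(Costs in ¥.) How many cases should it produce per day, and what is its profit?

Compute π = P·q − TC at each output: q=0: -112; q=1: -111; q=2: -95; q=3: -75; q=4: -56; q=5: -36; q=6: -16; q=7: -19; q=8: -50; q=9: -101.
Profit is maximized at q = 6. AVC there is 30/6 = ¥5 ≤ P, so producing beats shutting down (which would give -¥112).

q = 6; profit = -¥16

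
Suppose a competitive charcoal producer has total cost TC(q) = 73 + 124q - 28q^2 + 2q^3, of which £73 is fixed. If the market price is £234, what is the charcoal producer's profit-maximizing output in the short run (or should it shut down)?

Produce at q = 11

From TC, MC = TC'(q) = 124 - 56q + 6q^2 and AVC = VC/q = 124 - 28q + 2q^2.
AVC hits its minimum where MC = AVC, at q = 7, giving min AVC = 124 - 28·7 + 2·7^2 = £26.
Since P = £234 ≥ min AVC = £26, price covers variable cost and the firm should produce.
P = MC gives -110 - 56q + 6q^2 = 0, with roots -5/3 and 11. Take the larger (rising MC): q* = 11.
Check: AVC at q = 11 is £58 ≤ P, so revenue covers variable cost.
Profit = P·q − TC = 234·11 − 711 = £1863.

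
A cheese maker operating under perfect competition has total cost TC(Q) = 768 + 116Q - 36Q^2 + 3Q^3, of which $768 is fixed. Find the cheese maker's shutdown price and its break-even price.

AVC = 116 - 36Q + 3Q^2; minimized at Q = 6, giving min AVC = $8. That is the shutdown price.
ATC = 768/Q + 116 - 36Q + 3Q^2. Setting dATC/dQ = −768/Q^2 − 36 + 6Q = 0 gives Q = 8 (since 6·8^3 − 36·8^2 = 768).
min ATC = 768/8 + 116 − 36·8 + 3·8^2 = $116. That is the break-even price.
Between these two prices the firm operates at a loss; above $116 it earns a profit.

Shutdown price = $8; break-even price = $116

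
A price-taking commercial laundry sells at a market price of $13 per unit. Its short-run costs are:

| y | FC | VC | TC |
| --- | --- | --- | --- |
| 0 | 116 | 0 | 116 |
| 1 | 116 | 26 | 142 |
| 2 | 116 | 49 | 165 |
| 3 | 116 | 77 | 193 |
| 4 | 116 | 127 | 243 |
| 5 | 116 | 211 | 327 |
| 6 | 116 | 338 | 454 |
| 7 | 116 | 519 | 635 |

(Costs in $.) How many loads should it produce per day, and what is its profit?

y = 0 (shut down); profit = -$116

Profit at each row (π = 13y − TC): y=0: -116; y=1: -129; y=2: -139; y=3: -154; y=4: -191; y=5: -262; y=6: -376; y=7: -544.
Profit is highest at y = 0. Equivalently, the lowest AVC in the table is 49/2 ≈ $24.50 at y = 2, and P = $13 falls below it — price never covers variable cost, so the firm shuts down and loses only its fixed cost.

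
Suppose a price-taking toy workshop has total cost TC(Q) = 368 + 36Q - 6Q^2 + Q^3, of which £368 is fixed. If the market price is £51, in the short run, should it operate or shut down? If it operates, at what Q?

From TC, MC = TC'(Q) = 36 - 12Q + 3Q^2 and AVC = VC/Q = 36 - 6Q + Q^2.
The AVC parabola has its vertex at Q = 6/2 = 3, where AVC = 36 - 6·3 + 3^2 = £27.
Since P = £51 ≥ min AVC = £27, price covers variable cost and the firm should produce.
Set P = MC: 51 = 36 - 12Q + 3Q^2 → -15 - 12Q + 3Q^2 = 0. The roots are Q = -1 and Q = 5; the profit-maximizing output is on the rising part of MC, so Q* = 5.
Check: AVC at Q = 5 is £31 ≤ P, so revenue covers variable cost.
Profit = P·Q − TC = 51·5 − 523 = -£268, a loss, but smaller than the £368 fixed cost the firm would lose by shutting down.

Produce at Q = 5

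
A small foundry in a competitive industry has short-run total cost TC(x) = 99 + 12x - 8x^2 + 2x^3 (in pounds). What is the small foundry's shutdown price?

Short-run supply begins at min AVC. From VC = 12x - 8x^2 + 2x^3, AVC = 12 - 8x + 2x^2.
At the minimum of AVC, MC = AVC. MC = 12 - 16x + 6x^2; setting MC = AVC gives 4x^2 - 8x = 0, so x = 2. min AVC = 4.
For P < £4 the firm produces nothing.

£4 per unit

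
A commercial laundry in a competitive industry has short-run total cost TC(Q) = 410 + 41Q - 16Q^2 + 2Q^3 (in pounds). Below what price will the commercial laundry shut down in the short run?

The firm shuts down when price falls below the minimum of average variable cost. AVC = VC/Q = 41 - 16Q + 2Q^2.
At the minimum of AVC, MC = AVC. MC = 41 - 32Q + 6Q^2; setting MC = AVC gives 4Q^2 - 16Q = 0, so Q = 4. min AVC = 9.
For P < £9 the firm produces nothing.

£9 per unit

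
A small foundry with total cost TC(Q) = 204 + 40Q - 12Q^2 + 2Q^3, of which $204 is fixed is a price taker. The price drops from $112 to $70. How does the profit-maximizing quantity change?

MC = 40 - 24Q + 6Q^2; the shutdown threshold is min AVC = $22 (at Q = 3).
With P = $112 above the shutdown price, P = MC gives Q = 6.
At P = $70 ≥ min AVC, set P = MC: Q = 5. The firm stays open but cuts output.

Output falls from 6 to 5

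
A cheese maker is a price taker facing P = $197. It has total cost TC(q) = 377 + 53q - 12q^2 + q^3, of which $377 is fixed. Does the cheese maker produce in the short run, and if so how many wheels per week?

From TC, MC = TC'(q) = 53 - 24q + 3q^2 and AVC = VC/q = 53 - 12q + q^2.
AVC hits its minimum where MC = AVC, at q = 6, giving min AVC = 53 - 12·6 + 6^2 = $17.
P = $197 exceeds min AVC = $17, so the firm stays open.
Solving P = MC: -144 - 24q + 3q^2 = 0 ⇒ q = -4 or 12. On the upward-sloping branch, q* = 12.
Check: AVC at q = 12 is $53 ≤ P, so revenue covers variable cost.
Profit = P·q − TC = 197·12 − 1013 = $1351.

Produce at q = 12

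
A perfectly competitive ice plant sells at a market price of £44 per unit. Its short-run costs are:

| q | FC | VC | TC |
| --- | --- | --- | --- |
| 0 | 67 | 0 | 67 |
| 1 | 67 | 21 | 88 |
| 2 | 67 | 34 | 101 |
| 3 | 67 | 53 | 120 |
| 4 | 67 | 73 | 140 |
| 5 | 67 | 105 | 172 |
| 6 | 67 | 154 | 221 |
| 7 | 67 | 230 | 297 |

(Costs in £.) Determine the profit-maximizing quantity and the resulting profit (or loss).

Compute π = P·q − TC at each output: q=0: -67; q=1: -44; q=2: -13; q=3: 12; q=4: 36; q=5: 48; q=6: 43; q=7: 11.
Profit is maximized at q = 5. AVC there is 105/5 = £21 ≤ P, so producing beats shutting down (which would give -£67).

q = 5; profit = £48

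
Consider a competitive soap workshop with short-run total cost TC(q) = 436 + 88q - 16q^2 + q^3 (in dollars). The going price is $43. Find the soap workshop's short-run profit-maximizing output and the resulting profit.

AVC = 88 - 16q + q^2 has its minimum $24 at q = 8; price $43 clears that bar, so the firm operates.
With MC = 88 - 32q + 3q^2, P = MC on the upward-sloping part at q* = 9.
TR = 43·9 = 387. TC = 436 + 225 = 661. Profit = 387 − 661 = -$274.
Shutting down would mean losing the fixed cost of $436, so operating at a loss of $274 is better by $162.

Profit = -$274 at q = 9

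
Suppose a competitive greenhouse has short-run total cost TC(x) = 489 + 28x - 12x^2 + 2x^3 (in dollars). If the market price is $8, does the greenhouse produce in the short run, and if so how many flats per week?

Variable cost is VC = 28x - 12x^2 + 2x^3, so AVC = VC/x = 28 - 12x + 2x^2 and MC = dTC/dx = 28 - 24x + 6x^2.
AVC is minimized where dAVC/dx = -12 + 4x = 0, at x = 3; min AVC = 28 - 12·3 + 2·3^2 = $10.
P = $8 lies below min AVC = $10; no output level covers variable cost.
Shutting down limits the loss to fixed cost, $489.

Shut down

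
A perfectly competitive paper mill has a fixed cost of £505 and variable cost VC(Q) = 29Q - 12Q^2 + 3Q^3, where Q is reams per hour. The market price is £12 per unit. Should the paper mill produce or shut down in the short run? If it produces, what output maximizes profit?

From TC, MC = TC'(Q) = 29 - 24Q + 9Q^2 and AVC = VC/Q = 29 - 12Q + 3Q^2.
AVC is minimized where dAVC/dQ = -12 + 6Q = 0, at Q = 2; min AVC = 29 - 12·2 + 3·2^2 = £17.
P = £12 lies below min AVC = £17; no output level covers variable cost.
Best response: produce nothing and absorb the £505 fixed cost.

Shut down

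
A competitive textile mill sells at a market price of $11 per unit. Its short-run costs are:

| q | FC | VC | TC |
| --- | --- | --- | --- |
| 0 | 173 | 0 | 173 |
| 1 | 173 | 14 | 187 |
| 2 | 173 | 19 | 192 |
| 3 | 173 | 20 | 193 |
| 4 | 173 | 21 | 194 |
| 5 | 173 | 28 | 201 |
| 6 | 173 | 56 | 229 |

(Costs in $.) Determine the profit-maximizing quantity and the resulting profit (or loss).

q = 5; profit = -$146

Tabulate TR − TC: q=0: -173; q=1: -176; q=2: -170; q=3: -160; q=4: -150; q=5: -146; q=6: -163.
Profit is maximized at q = 5. AVC there is 28/5 = $5.60 ≤ P, so producing beats shutting down (which would give -$173).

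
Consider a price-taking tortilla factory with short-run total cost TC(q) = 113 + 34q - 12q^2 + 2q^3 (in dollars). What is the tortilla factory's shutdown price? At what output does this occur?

$16 per unit, at q = 3

Short-run supply begins at min AVC. From VC = 34q - 12q^2 + 2q^3, AVC = 34 - 12q + 2q^2.
At the minimum of AVC, MC = AVC. MC = 34 - 24q + 6q^2; setting MC = AVC gives 4q^2 - 12q = 0, so q = 3. min AVC = 16.
The firm shuts down for any P below $16.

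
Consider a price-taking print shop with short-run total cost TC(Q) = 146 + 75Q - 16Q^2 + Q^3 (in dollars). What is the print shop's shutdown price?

Short-run supply begins at min AVC. From VC = 75Q - 16Q^2 + Q^3, AVC = 75 - 16Q + Q^2.
dAVC/dQ = -16 + 2Q = 0 gives Q = 8. min AVC = 75 - 16·8 + 8^2 = 11.
For P < $11 the firm produces nothing.

$11 per unit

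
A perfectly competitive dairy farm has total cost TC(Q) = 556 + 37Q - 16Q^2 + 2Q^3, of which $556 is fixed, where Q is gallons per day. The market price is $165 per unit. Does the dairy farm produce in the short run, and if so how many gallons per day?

Produce at Q = 8

Variable cost is VC = 37Q - 16Q^2 + 2Q^3, so AVC = VC/Q = 37 - 16Q + 2Q^2 and MC = dTC/dQ = 37 - 32Q + 6Q^2.
AVC is minimized where dAVC/dQ = -16 + 4Q = 0, at Q = 4; min AVC = 37 - 16·4 + 2·4^2 = $5.
Since P = $165 ≥ min AVC = $5, price covers variable cost and the firm should produce.
Solving P = MC: -128 - 32Q + 6Q^2 = 0 ⇒ Q = -8/3 or 8. On the upward-sloping branch, Q* = 8.
Check: AVC at Q = 8 is $37 ≤ P, so revenue covers variable cost.
Profit = P·Q − TC = 165·8 − 852 = $468.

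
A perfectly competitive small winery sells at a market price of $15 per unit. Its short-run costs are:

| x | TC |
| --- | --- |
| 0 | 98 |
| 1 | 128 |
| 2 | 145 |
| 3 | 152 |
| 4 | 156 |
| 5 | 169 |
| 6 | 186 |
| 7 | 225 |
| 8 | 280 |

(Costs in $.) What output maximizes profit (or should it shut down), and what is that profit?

Compute π = P·x − TC at each output: x=0: -98; x=1: -113; x=2: -115; x=3: -107; x=4: -96; x=5: -94; x=6: -96; x=7: -120; x=8: -160.
Profit is maximized at x = 5. AVC there is 71/5 = $14.20 ≤ P, so producing beats shutting down (which would give -$98).

x = 5; profit = -$94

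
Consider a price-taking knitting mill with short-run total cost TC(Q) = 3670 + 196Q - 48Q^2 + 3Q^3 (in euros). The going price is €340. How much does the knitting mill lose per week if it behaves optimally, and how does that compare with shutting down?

AVC = 196 - 48Q + 3Q^2 has its minimum €4 at Q = 8; price €340 clears that bar, so the firm operates.
With MC = 196 - 96Q + 9Q^2, P = MC on the upward-sloping part at Q* = 12.
TR = 340·12 = 4080. TC = 3670 + 624 = 4294. Profit = 4080 − 4294 = -€214.
Shutting down would mean losing the fixed cost of €3670, so operating at a loss of €214 is better by €3456.

Profit = -€214 at Q = 12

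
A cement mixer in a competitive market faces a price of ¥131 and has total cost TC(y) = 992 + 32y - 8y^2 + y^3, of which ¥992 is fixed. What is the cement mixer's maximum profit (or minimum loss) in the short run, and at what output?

Profit = -¥182 at y = 9

AVC = 32 - 8y + y^2 has its minimum ¥16 at y = 4; price ¥131 clears that bar, so the firm operates.
With MC = 32 - 16y + 3y^2, P = MC on the upward-sloping part at y* = 9.
TR = 131·9 = 1179. TC = 992 + 369 = 1361. Profit = 1179 − 1361 = -¥182.
By producing, the firm covers all variable cost plus ¥810 of fixed cost; shutting down would lose the full ¥992.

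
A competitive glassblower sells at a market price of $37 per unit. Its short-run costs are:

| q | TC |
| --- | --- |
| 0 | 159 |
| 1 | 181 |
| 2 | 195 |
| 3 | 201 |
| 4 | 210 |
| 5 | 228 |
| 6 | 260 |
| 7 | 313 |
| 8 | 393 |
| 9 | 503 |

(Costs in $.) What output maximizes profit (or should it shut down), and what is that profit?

q = 6; profit = -$38

Profit at each row (π = 37q − TC): q=0: -159; q=1: -144; q=2: -121; q=3: -90; q=4: -62; q=5: -43; q=6: -38; q=7: -54; q=8: -97; q=9: -170.
Profit is maximized at q = 6. AVC there is 101/6 = $16.83 ≤ P, so producing beats shutting down (which would give -$159).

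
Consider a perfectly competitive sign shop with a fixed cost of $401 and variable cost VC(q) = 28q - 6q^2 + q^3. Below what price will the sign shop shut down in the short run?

$19 per unit

Short-run supply begins at min AVC. From VC = 28q - 6q^2 + q^3, AVC = 28 - 6q + q^2.
dAVC/dq = -6 + 2q = 0 gives q = 3. min AVC = 28 - 6·3 + 3^2 = 19.
For P < $19 the firm produces nothing.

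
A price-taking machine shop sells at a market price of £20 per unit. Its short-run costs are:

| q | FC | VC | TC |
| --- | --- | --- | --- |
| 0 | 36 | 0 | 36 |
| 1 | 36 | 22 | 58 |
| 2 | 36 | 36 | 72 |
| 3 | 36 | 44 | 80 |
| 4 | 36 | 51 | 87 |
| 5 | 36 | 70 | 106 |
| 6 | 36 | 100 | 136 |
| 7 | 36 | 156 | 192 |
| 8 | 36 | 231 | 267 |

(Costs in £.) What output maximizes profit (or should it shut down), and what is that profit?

q = 5; profit = -£6

Tabulate TR − TC: q=0: -36; q=1: -38; q=2: -32; q=3: -20; q=4: -7; q=5: -6; q=6: -16; q=7: -52; q=8: -107.
Profit is maximized at q = 5. AVC there is 70/5 = £14 ≤ P, so producing beats shutting down (which would give -£36).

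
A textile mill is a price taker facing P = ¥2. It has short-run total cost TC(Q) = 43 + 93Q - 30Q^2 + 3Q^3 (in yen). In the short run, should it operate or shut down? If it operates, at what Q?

Variable cost is VC = 93Q - 30Q^2 + 3Q^3, so AVC = VC/Q = 93 - 30Q + 3Q^2 and MC = dTC/dQ = 93 - 60Q + 9Q^2.
AVC is minimized where dAVC/dQ = -30 + 6Q = 0, at Q = 5; min AVC = 93 - 30·5 + 3·5^2 = ¥18.
P = ¥2 lies below min AVC = ¥18; no output level covers variable cost.
The firm minimizes its loss by shutting down and losing only its fixed cost of ¥43.

Shut down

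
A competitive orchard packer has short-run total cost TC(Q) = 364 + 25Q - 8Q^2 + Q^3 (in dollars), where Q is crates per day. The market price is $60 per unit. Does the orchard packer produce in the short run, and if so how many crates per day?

Produce at Q = 7

Variable cost is VC = 25Q - 8Q^2 + Q^3, so AVC = VC/Q = 25 - 8Q + Q^2 and MC = dTC/dQ = 25 - 16Q + 3Q^2.
AVC is minimized where dAVC/dQ = -8 + 2Q = 0, at Q = 4; min AVC = 25 - 8·4 + 4^2 = $9.
Since P = $60 ≥ min AVC = $9, price covers variable cost and the firm should produce.
Set P = MC: 60 = 25 - 16Q + 3Q^2 → -35 - 16Q + 3Q^2 = 0. The roots are Q = -5/3 and Q = 7; the profit-maximizing output is on the rising part of MC, so Q* = 7.
Check: AVC at Q = 7 is $18 ≤ P, so revenue covers variable cost.
Profit = P·Q − TC = 60·7 − 490 = -$70, a loss, but smaller than the $364 fixed cost the firm would lose by shutting down.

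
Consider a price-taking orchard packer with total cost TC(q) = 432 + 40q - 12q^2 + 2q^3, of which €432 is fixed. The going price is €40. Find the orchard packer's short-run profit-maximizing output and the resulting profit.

AVC = 40 - 12q + 2q^2 has its minimum €22 at q = 3; price €40 clears that bar, so the firm operates.
With MC = 40 - 24q + 6q^2, P = MC on the upward-sloping part at q* = 4.
TR = 40·4 = 160. TC = 432 + 96 = 528. Profit = 160 − 528 = -€368.
Shutting down would mean losing the fixed cost of €432, so operating at a loss of €368 is better by €64.

Profit = -€368 at q = 4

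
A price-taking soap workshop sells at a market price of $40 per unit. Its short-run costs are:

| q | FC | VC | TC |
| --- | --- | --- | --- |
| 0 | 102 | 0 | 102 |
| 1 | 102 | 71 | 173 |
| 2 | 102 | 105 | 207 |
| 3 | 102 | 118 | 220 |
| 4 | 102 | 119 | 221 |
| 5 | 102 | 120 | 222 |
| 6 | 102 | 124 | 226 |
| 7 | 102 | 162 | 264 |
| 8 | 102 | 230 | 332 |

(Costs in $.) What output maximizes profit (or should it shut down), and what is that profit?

Compute π = P·q − TC at each output: q=0: -102; q=1: -133; q=2: -127; q=3: -100; q=4: -61; q=5: -22; q=6: 14; q=7: 16; q=8: -12.
Profit is maximized at q = 7. AVC there is 162/7 = $23.14 ≤ P, so producing beats shutting down (which would give -$102).

q = 7; profit = $16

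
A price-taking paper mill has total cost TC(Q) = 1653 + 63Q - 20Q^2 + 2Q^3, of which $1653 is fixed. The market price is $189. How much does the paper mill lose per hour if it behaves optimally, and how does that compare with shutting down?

AVC = 63 - 20Q + 2Q^2; min AVC = $13 at Q = 5. Since P = $189 ≥ min AVC, the firm produces.
MC = 63 - 40Q + 6Q^2. Setting P = MC and taking the root on the rising branch gives Q* = 9.
TR = 189·9 = 1701. TC = 1653 + 405 = 2058. Profit = 1701 − 2058 = -$357.
By producing, the firm covers all variable cost plus $1296 of fixed cost; shutting down would lose the full $1653.

Profit = -$357 at Q = 9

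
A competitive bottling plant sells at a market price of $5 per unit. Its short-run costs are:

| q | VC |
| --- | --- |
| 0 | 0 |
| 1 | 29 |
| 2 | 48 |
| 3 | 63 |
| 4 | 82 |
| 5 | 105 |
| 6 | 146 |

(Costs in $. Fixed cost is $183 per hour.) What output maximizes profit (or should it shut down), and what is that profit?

q = 0 (shut down); profit = -$183

Profit at each row (π = 5q − TC): q=0: -183; q=1: -207; q=2: -221; q=3: -231; q=4: -245; q=5: -263; q=6: -299.
Profit is highest at q = 0. Equivalently, the lowest AVC in the table is 82/4 ≈ $20.50 at q = 4, and P = $5 falls below it — price never covers variable cost, so the firm shuts down and loses only its fixed cost.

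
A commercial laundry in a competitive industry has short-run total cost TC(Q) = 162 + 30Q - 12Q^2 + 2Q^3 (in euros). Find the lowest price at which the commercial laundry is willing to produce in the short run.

€12 per unit

The shutdown price is the minimum of AVC. VC = 30Q - 12Q^2 + 2Q^3, so AVC = 30 - 12Q + 2Q^2.
dAVC/dQ = -12 + 4Q = 0 gives Q = 3. min AVC = 30 - 12·3 + 2·3^2 = 12.
So the shutdown price is €12.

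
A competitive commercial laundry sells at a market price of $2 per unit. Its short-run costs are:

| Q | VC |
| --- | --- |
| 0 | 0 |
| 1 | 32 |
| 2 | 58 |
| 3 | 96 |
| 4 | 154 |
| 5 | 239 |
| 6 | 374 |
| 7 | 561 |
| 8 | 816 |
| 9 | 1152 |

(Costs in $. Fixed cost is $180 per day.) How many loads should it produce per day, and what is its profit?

Tabulate TR − TC: Q=0: -180; Q=1: -210; Q=2: -234; Q=3: -270; Q=4: -326; Q=5: -409; Q=6: -542; Q=7: -727; Q=8: -980; Q=9: -1314.
Profit is highest at Q = 0. Equivalently, the lowest AVC in the table is 58/2 ≈ $29 at Q = 2, and P = $2 falls below it — price never covers variable cost, so the firm shuts down and loses only its fixed cost.

Q = 0 (shut down); profit = -$180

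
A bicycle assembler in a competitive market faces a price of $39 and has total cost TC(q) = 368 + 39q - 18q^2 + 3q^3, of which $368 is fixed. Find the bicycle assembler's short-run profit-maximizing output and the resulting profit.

AVC = 39 - 18q + 3q^2; min AVC = $12 at q = 3. Since P = $39 ≥ min AVC, the firm produces.
MC = 39 - 36q + 9q^2. Setting P = MC and taking the root on the rising branch gives q* = 4.
TR = 39·4 = 156. TC = 368 + 60 = 428. Profit = 156 − 428 = -$272.
Shutting down would mean losing the fixed cost of $368, so operating at a loss of $272 is better by $96.

Profit = -$272 at q = 4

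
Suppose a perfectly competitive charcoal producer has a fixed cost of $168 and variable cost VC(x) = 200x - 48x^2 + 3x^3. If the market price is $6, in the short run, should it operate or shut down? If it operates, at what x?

Shut down

Variable cost is VC = 200x - 48x^2 + 3x^3, so AVC = VC/x = 200 - 48x + 3x^2 and MC = dTC/dx = 200 - 96x + 9x^2.
AVC hits its minimum where MC = AVC, at x = 8, giving min AVC = 200 - 48·8 + 3·8^2 = $8.
With P < min AVC ($6 < $8), every unit sold adds to the loss.
The firm minimizes its loss by shutting down and losing only its fixed cost of $168.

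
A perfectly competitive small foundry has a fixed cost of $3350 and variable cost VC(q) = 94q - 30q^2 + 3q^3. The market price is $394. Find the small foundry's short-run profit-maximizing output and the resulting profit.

AVC = 94 - 30q + 3q^2 has its minimum $19 at q = 5; price $394 clears that bar, so the firm operates.
With MC = 94 - 60q + 9q^2, P = MC on the upward-sloping part at q* = 10.
TR = 394·10 = 3940. TC = 3350 + 940 = 4290. Profit = 3940 − 4290 = -$350.
By producing, the firm covers all variable cost plus $3000 of fixed cost; shutting down would lose the full $3350.

Profit = -$350 at q = 10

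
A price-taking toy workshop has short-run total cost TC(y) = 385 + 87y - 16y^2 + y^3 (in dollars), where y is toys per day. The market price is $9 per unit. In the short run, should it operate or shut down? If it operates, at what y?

Shut down

Strip out fixed cost: VC = 87y - 16y^2 + y^3. Then AVC = 87 - 16y + y^2 and MC = 87 - 32y + 3y^2.
The AVC parabola has its vertex at y = 16/2 = 8, where AVC = 87 - 16·8 + 8^2 = $23.
Since P = $9 < min AVC = $23, price fails to cover variable cost at any output.
The firm minimizes its loss by shutting down and losing only its fixed cost of $385.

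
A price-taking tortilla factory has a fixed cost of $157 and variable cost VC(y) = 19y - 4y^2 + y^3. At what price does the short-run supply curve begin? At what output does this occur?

$15 per unit, at y = 2

Short-run supply begins at min AVC. From VC = 19y - 4y^2 + y^3, AVC = 19 - 4y + y^2.
dAVC/dy = -4 + 2y = 0 gives y = 2. min AVC = 19 - 4·2 + 2^2 = 15.
For P < $15 the firm produces nothing.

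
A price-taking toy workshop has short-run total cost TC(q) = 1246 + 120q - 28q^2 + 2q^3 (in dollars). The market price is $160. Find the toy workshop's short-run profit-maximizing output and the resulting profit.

AVC = 120 - 28q + 2q^2 has its minimum $22 at q = 7; price $160 clears that bar, so the firm operates.
MC = 120 - 56q + 6q^2. Setting P = MC and taking the root on the rising branch gives q* = 10.
TR = 160·10 = 1600. TC = 1246 + 400 = 1646. Profit = 1600 − 1646 = -$46.
By producing, the firm covers all variable cost plus $1200 of fixed cost; shutting down would lose the full $1246.

Profit = -$46 at q = 10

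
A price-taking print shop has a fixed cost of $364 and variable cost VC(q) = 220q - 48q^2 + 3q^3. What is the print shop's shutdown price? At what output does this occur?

$28 per unit, at q = 8

The firm shuts down when price falls below the minimum of average variable cost. AVC = VC/q = 220 - 48q + 3q^2.
At the minimum of AVC, MC = AVC. MC = 220 - 96q + 9q^2; setting MC = AVC gives 6q^2 - 48q = 0, so q = 8. min AVC = 28.
For P < $28 the firm produces nothing.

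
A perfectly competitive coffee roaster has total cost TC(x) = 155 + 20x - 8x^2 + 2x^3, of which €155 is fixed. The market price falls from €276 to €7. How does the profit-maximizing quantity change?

MC = 20 - 16x + 6x^2; the shutdown threshold is min AVC = €12 (at x = 2).
With P = €276 above the shutdown price, P = MC gives x = 8.
At P = €7 < min AVC = €12, price no longer covers variable cost at any output, so the firm shuts down: x = 0.

Output falls from 8 to 0 (the firm shuts down)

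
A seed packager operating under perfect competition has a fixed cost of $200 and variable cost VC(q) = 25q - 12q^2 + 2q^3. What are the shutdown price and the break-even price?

Shutdown price = min AVC. AVC = 25 - 12q + 2q^2, with vertex at q = 3 and minimum $7.
ATC = 200/q + 25 - 12q + 2q^2. Setting dATC/dq = −200/q^2 − 12 + 4q = 0 gives q = 5 (since 4·5^3 − 12·5^2 = 200).
min ATC = 200/5 + 25 − 12·5 + 2·5^2 = $55. That is the break-even price.
Between these two prices the firm operates at a loss; above $55 it earns a profit.

Shutdown price = $7; break-even price = $55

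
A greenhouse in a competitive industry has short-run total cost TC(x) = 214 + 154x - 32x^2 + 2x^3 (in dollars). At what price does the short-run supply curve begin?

$26 per unit

The firm shuts down when price falls below the minimum of average variable cost. AVC = VC/x = 154 - 32x + 2x^2.
At the minimum of AVC, MC = AVC. MC = 154 - 64x + 6x^2; setting MC = AVC gives 4x^2 - 32x = 0, so x = 8. min AVC = 26.
For P < $26 the firm produces nothing.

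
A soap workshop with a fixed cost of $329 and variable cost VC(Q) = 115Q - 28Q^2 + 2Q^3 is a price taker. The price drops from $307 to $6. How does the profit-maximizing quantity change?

AVC = 115 - 28Q + 2Q^2, minimized at Q = 7 where min AVC = $17. MC = 115 - 56Q + 6Q^2.
At P = $307 ≥ min AVC, set P = MC on the rising branch: Q = 12.
At P = $6 < min AVC = $17, price no longer covers variable cost at any output, so the firm shuts down: Q = 0.

Output falls from 12 to 0 (the firm shuts down)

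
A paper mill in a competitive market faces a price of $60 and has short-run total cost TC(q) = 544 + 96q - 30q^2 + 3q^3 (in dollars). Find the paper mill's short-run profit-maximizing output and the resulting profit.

AVC = 96 - 30q + 3q^2; min AVC = $21 at q = 5. Since P = $60 ≥ min AVC, the firm produces.
MC = 96 - 60q + 9q^2. Setting P = MC and taking the root on the rising branch gives q* = 6.
TR = 60·6 = 360. TC = 544 + 144 = 688. Profit = 360 − 688 = -$328.
Shutting down would mean losing the fixed cost of $544, so operating at a loss of $328 is better by $216.

Profit = -$328 at q = 6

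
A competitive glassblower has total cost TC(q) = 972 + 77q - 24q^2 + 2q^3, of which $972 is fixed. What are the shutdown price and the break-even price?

Shutdown price = $5; break-even price = $131

AVC = 77 - 24q + 2q^2; minimized at q = 6, giving min AVC = $5. That is the shutdown price.
ATC = 972/q + 77 - 24q + 2q^2. Setting dATC/dq = −972/q^2 − 24 + 4q = 0 gives q = 9 (since 4·9^3 − 24·9^2 = 972).
min ATC = 972/9 + 77 − 24·9 + 2·9^2 = $131. That is the break-even price.
Between these two prices the firm operates at a loss; above $131 it earns a profit.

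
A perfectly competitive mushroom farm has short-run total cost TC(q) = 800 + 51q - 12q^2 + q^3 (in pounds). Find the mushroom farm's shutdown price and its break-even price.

AVC = 51 - 12q + q^2; minimized at q = 6, giving min AVC = £15. That is the shutdown price.
ATC = 800/q + 51 - 12q + q^2. Setting dATC/dq = −800/q^2 − 12 + 2q = 0 gives q = 10 (since 2·10^3 − 12·10^2 = 800).
min ATC = 800/10 + 51 − 12·10 + 10^2 = £111. That is the break-even price.
For £15 ≤ P < £111 the firm produces at a loss; below £15 it shuts down.

Shutdown price = £15; break-even price = £111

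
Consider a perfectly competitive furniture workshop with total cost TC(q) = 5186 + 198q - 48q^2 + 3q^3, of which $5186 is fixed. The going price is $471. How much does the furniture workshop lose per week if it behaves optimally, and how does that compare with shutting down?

Profit = -$116 at q = 13

AVC = 198 - 48q + 3q^2 has its minimum $6 at q = 8; price $471 clears that bar, so the firm operates.
With MC = 198 - 96q + 9q^2, P = MC on the upward-sloping part at q* = 13.
TR = 471·13 = 6123. TC = 5186 + 1053 = 6239. Profit = 6123 − 6239 = -$116.
By producing, the firm covers all variable cost plus $5070 of fixed cost; shutting down would lose the full $5186.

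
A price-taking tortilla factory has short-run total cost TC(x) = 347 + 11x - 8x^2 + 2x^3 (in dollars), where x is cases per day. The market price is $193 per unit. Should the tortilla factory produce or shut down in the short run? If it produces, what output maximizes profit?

Variable cost is VC = 11x - 8x^2 + 2x^3, so AVC = VC/x = 11 - 8x + 2x^2 and MC = dTC/dx = 11 - 16x + 6x^2.
AVC is minimized where dAVC/dx = -8 + 4x = 0, at x = 2; min AVC = 11 - 8·2 + 2·2^2 = $3.
Since P = $193 ≥ min AVC = $3, price covers variable cost and the firm should produce.
P = MC gives -182 - 16x + 6x^2 = 0, with roots -13/3 and 7. Take the larger (rising MC): x* = 7.
Check: AVC at x = 7 is $53 ≤ P, so revenue covers variable cost.
Profit = P·x − TC = 193·7 − 718 = $633.

Produce at x = 7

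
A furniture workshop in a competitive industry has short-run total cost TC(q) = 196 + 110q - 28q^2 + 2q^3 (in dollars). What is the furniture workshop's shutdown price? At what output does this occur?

$12 per unit, at q = 7

The firm shuts down when price falls below the minimum of average variable cost. AVC = VC/q = 110 - 28q + 2q^2.
dAVC/dq = -28 + 4q = 0 gives q = 7. min AVC = 110 - 28·7 + 2·7^2 = 12.
The firm shuts down for any P below $12.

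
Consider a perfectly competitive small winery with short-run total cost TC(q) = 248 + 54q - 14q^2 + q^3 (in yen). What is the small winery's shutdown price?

¥5 per unit

Short-run supply begins at min AVC. From VC = 54q - 14q^2 + q^3, AVC = 54 - 14q + q^2.
At the minimum of AVC, MC = AVC. MC = 54 - 28q + 3q^2; setting MC = AVC gives 2q^2 - 14q = 0, so q = 7. min AVC = 5.
For P < ¥5 the firm produces nothing.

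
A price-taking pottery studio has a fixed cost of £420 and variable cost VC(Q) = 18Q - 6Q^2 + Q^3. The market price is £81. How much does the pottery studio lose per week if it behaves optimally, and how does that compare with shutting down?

Profit = -£28 at Q = 7

AVC = 18 - 6Q + Q^2; min AVC = £9 at Q = 3. Since P = £81 ≥ min AVC, the firm produces.
MC = 18 - 12Q + 3Q^2. Setting P = MC and taking the root on the rising branch gives Q* = 7.
TR = 81·7 = 567. TC = 420 + 175 = 595. Profit = 567 − 595 = -£28.
By producing, the firm covers all variable cost plus £392 of fixed cost; shutting down would lose the full £420.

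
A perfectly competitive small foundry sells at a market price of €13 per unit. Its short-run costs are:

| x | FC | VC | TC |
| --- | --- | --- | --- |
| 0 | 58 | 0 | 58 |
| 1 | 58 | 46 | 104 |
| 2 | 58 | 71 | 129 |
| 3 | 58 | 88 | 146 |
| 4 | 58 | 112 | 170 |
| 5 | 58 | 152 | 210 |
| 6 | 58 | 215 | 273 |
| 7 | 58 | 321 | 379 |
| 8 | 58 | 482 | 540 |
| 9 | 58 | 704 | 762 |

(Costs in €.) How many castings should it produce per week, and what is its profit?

x = 0 (shut down); profit = -€58

Tabulate TR − TC: x=0: -58; x=1: -91; x=2: -103; x=3: -107; x=4: -118; x=5: -145; x=6: -195; x=7: -288; x=8: -436; x=9: -645.
Profit is highest at x = 0. Equivalently, the lowest AVC in the table is 112/4 ≈ €28 at x = 4, and P = €13 falls below it — price never covers variable cost, so the firm shuts down and loses only its fixed cost.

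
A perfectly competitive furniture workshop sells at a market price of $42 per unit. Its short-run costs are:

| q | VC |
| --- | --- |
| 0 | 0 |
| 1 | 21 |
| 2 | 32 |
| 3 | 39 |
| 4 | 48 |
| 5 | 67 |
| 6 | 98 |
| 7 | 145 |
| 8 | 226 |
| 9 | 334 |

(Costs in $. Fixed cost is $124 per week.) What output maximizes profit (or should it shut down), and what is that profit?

Profit at each row (π = 42q − TC): q=0: -124; q=1: -103; q=2: -72; q=3: -37; q=4: -4; q=5: 19; q=6: 30; q=7: 25; q=8: -14; q=9: -80.
Profit is maximized at q = 6. AVC there is 98/6 = $16.33 ≤ P, so producing beats shutting down (which would give -$124).

q = 6; profit = $30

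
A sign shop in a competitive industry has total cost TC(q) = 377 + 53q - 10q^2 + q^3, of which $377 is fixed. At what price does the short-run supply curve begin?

$28 per unit

Short-run supply begins at min AVC. From VC = 53q - 10q^2 + q^3, AVC = 53 - 10q + q^2.
At the minimum of AVC, MC = AVC. MC = 53 - 20q + 3q^2; setting MC = AVC gives 2q^2 - 10q = 0, so q = 5. min AVC = 28.
The firm shuts down for any P below $28.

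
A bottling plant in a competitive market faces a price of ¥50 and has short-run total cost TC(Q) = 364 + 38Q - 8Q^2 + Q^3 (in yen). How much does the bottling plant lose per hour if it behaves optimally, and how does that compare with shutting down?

AVC = 38 - 8Q + Q^2; min AVC = ¥22 at Q = 4. Since P = ¥50 ≥ min AVC, the firm produces.
MC = 38 - 16Q + 3Q^2. Setting P = MC and taking the root on the rising branch gives Q* = 6.
TR = 50·6 = 300. TC = 364 + 156 = 520. Profit = 300 − 520 = -¥220.
By producing, the firm covers all variable cost plus ¥144 of fixed cost; shutting down would lose the full ¥364.

Profit = -¥220 at Q = 6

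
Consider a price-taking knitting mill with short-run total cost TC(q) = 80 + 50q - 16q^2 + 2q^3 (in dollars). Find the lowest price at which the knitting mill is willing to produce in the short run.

The shutdown price is the minimum of AVC. VC = 50q - 16q^2 + 2q^3, so AVC = 50 - 16q + 2q^2.
dAVC/dq = -16 + 4q = 0 gives q = 4. min AVC = 50 - 16·4 + 2·4^2 = 18.
The firm shuts down for any P below $18.

$18 per unit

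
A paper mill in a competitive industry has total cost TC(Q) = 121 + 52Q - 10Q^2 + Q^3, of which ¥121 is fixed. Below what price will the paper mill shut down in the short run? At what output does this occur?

¥27 per unit, at Q = 5

Short-run supply begins at min AVC. From VC = 52Q - 10Q^2 + Q^3, AVC = 52 - 10Q + Q^2.
dAVC/dQ = -10 + 2Q = 0 gives Q = 5. min AVC = 52 - 10·5 + 5^2 = 27.
So the shutdown price is ¥27.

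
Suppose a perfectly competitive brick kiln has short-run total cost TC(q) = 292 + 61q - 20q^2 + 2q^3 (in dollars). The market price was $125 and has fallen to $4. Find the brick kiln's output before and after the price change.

AVC = 61 - 20q + 2q^2, minimized at q = 5 where min AVC = $11. MC = 61 - 40q + 6q^2.
With P = $125 above the shutdown price, P = MC gives q = 8.
At P = $4 < min AVC = $11, price no longer covers variable cost at any output, so the firm shuts down: q = 0.

Output falls from 8 to 0 (the firm shuts down)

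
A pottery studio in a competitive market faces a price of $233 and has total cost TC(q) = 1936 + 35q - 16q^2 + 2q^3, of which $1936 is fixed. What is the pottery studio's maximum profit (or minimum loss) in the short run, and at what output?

Profit = -$316 at q = 9

AVC = 35 - 16q + 2q^2; min AVC = $3 at q = 4. Since P = $233 ≥ min AVC, the firm produces.
MC = 35 - 32q + 6q^2. Setting P = MC and taking the root on the rising branch gives q* = 9.
TR = 233·9 = 2097. TC = 1936 + 477 = 2413. Profit = 2097 − 2413 = -$316.
Shutting down would mean losing the fixed cost of $1936, so operating at a loss of $316 is better by $1620.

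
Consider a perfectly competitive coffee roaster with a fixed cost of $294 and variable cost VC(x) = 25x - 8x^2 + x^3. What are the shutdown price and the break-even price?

Shutdown price = $9; break-even price = $60

Shutdown price = min AVC. AVC = 25 - 8x + x^2, with vertex at x = 4 and minimum $9.
ATC = 294/x + 25 - 8x + x^2. Setting dATC/dx = −294/x^2 − 8 + 2x = 0 gives x = 7 (since 2·7^3 − 8·7^2 = 294).
min ATC = 294/7 + 25 − 8·7 + 7^2 = $60. That is the break-even price.
For $9 ≤ P < $60 the firm produces at a loss; below $9 it shuts down.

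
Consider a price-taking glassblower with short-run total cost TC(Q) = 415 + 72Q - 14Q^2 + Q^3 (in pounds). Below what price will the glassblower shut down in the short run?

The firm shuts down when price falls below the minimum of average variable cost. AVC = VC/Q = 72 - 14Q + Q^2.
dAVC/dQ = -14 + 2Q = 0 gives Q = 7. min AVC = 72 - 14·7 + 7^2 = 23.
For P < £23 the firm produces nothing.

£23 per unit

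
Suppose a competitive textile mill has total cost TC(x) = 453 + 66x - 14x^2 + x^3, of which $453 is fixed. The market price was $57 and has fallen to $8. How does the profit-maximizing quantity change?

Output falls from 9 to 0 (the firm shuts down)

MC = 66 - 28x + 3x^2; the shutdown threshold is min AVC = $17 (at x = 7).
With P = $57 above the shutdown price, P = MC gives x = 9.
At P = $8 < min AVC = $17, price no longer covers variable cost at any output, so the firm shuts down: x = 0.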